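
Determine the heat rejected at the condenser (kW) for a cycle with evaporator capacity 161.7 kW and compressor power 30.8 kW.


Q_cond = Q_evap + W
Q_cond = 161.7 + 30.8
Q_cond = 192.5 kW

192.5


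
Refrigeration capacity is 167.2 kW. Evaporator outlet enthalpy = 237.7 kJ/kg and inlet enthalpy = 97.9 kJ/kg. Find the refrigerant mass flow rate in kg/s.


dh = 237.7 - 97.9 = 139.8 kJ/kg
m_dot = Q / dh = 167.2 / 139.8 = 1.196 kg/s

1.196


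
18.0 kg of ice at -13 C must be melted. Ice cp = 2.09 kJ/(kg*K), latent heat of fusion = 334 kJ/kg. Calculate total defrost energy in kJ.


Sensible heat = cp * dT = 2.09 * 13 = 27.17 kJ/kg
Total per kg = 27.17 + 334 = 361.17 kJ/kg
Q = m * total = 18.0 * 361.17
Q = 6501.1 kJ

6501.1


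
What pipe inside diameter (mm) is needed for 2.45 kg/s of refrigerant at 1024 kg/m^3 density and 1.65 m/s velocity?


A = m_dot / (rho * v) = 2.45 / (1024 * 1.65) = 0.001450047348 m^2
d = sqrt(4*A/pi) * 1000
d = 43.0 mm

43.0


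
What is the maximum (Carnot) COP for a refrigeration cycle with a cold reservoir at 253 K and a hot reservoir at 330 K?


dT = 330 - 253 = 77 K
COP_carnot = T_cold / dT = 253 / 77
COP_carnot = 3.286

3.286


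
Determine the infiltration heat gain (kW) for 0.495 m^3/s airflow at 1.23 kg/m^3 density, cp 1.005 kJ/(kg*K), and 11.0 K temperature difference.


Q = V_dot * rho * cp * dT
Q = 0.495 * 1.23 * 1.005 * 11.0
Q = 6.731 kW

6.731


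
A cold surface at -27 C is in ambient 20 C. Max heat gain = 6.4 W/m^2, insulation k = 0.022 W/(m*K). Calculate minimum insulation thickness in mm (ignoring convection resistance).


dT = 20 - (-27) = 47 K
thickness = k * dT / q_max * 1000
thickness = 0.022 * 47 / 6.4 * 1000
thickness = 161.6 mm

161.6


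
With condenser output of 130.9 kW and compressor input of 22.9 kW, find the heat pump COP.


COP_hp = Q_cond / W
COP_hp = 130.9 / 22.9
COP_hp = 5.716

5.716


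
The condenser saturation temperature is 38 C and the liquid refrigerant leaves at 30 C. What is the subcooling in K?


Subcooling = T_cond - T_liquid
Subcooling = 38 - 30
Subcooling = 8 K

8


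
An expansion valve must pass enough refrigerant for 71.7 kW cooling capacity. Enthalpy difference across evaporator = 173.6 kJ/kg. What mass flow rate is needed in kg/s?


m_dot = Q / dh
m_dot = 71.7 / 173.6
m_dot = 0.413 kg/s

0.413


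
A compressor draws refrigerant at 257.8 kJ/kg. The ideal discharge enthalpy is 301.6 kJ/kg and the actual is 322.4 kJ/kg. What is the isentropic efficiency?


dh_ideal = 301.6 - 257.8 = 43.8 kJ/kg
dh_actual = 322.4 - 257.8 = 64.6 kJ/kg
eta_s = dh_ideal / dh_actual = 43.8 / 64.6
eta_s = 0.678

0.678


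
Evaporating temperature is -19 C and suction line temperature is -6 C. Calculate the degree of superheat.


Superheat = T_suction - T_evap
Superheat = -6 - (-19)
Superheat = 13 K

13


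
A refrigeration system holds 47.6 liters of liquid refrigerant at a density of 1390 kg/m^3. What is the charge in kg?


Charge = V * rho / 1000
Charge = 47.6 * 1390 / 1000
Charge = 66.16 kg

66.16


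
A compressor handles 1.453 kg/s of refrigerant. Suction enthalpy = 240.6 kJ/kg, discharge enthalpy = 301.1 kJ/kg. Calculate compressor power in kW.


dh = 301.1 - 240.6 = 60.5 kJ/kg
W = m_dot * dh = 1.453 * 60.5 = 87.91 kW

87.91


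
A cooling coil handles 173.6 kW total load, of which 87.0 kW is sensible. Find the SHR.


SHR = Q_sensible / Q_total
SHR = 87.0 / 173.6
SHR = 0.501

0.501


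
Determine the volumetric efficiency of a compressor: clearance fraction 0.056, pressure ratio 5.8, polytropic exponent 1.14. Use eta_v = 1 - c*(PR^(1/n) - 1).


PR^(1/n) = 5.8^(1/1.14) = 4.67383825
eta_v = 1 - 0.056 * (4.67383825 - 1)
eta_v = 0.7943

0.7943


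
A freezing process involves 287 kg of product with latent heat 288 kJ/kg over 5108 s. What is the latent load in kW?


Q_lat = m * h_fg / t
Q_lat = 287 * 288 / 5108
Q_lat = 16.18 kW

16.18


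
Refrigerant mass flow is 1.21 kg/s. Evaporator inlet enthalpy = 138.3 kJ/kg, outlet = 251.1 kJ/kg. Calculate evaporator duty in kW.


dh = 251.1 - 138.3 = 112.8 kJ/kg
Q_evap = m_dot * dh = 1.21 * 112.8
Q_evap = 136.49 kW

136.49


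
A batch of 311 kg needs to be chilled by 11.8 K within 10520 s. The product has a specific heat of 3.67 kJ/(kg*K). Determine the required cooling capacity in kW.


Q = m * cp * dT / t
Q = 311 * 3.67 * 11.8 / 10520
Q = 1.28 kW

1.28


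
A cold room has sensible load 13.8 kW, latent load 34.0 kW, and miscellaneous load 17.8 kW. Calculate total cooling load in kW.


Q_total = Q_s + Q_l + Q_misc
Q_total = 13.8 + 34.0 + 17.8
Q_total = 65.6 kW

65.6


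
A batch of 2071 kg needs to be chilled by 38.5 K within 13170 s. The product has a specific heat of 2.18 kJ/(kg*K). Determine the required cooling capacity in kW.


Q = m * cp * dT / t
Q = 2071 * 2.18 * 38.5 / 13170
Q = 13.198 kW

13.198


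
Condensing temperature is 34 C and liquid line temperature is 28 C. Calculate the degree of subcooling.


Subcooling = T_cond - T_liquid
Subcooling = 34 - 28
Subcooling = 6 K

6


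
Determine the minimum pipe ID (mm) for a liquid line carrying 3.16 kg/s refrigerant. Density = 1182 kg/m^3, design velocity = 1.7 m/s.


A = m_dot / (rho * v) = 3.16 / (1182 * 1.7) = 0.001572608739 m^2
d = sqrt(4*A/pi) * 1000
d = 44.7 mm

44.7


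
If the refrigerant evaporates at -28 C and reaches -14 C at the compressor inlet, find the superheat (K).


Superheat = T_suction - T_evap
Superheat = -14 - (-28)
Superheat = 14 K

14


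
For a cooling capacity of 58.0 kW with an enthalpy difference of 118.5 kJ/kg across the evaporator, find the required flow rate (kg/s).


m_dot = Q / dh
m_dot = 58.0 / 118.5
m_dot = 0.4895 kg/s

0.4895


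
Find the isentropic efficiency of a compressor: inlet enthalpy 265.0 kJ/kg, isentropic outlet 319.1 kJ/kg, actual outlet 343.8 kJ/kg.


dh_ideal = 319.1 - 265.0 = 54.1 kJ/kg
dh_actual = 343.8 - 265.0 = 78.8 kJ/kg
eta_s = dh_ideal / dh_actual = 54.1 / 78.8
eta_s = 0.6865

0.6865


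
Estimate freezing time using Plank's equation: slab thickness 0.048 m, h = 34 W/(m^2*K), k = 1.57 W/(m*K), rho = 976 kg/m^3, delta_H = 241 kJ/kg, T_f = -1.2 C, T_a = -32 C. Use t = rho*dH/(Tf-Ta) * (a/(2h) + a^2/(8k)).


dT = -1.2 - (-32) = 30.8 K
term1 = a/(2h) = 0.048/(2*34) = 0.0007058823529
term2 = a^2/(8k) = 0.048^2/(8*1.57) = 0.0001834394904
t = rho*dH*1000/dT * (term1 + term2)
t = 976*241*1000/30.8 * (0.0007058823529 + 0.0001834394904)
t = 6792 s

6792


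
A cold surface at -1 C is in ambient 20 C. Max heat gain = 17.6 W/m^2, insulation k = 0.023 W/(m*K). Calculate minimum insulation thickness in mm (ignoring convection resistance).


dT = 20 - (-1) = 21 K
thickness = k * dT / q_max * 1000
thickness = 0.023 * 21 / 17.6 * 1000
thickness = 27.4 mm

27.4


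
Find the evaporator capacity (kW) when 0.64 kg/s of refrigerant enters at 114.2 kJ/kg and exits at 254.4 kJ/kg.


dh = 254.4 - 114.2 = 140.2 kJ/kg
Q_evap = m_dot * dh = 0.64 * 140.2
Q_evap = 89.73 kW

89.73


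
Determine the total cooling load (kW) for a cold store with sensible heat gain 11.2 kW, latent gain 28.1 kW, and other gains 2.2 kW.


Q_total = Q_s + Q_l + Q_misc
Q_total = 11.2 + 28.1 + 2.2
Q_total = 41.5 kW

41.5


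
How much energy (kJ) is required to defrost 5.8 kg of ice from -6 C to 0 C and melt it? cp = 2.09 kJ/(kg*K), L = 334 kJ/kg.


Sensible heat = cp * dT = 2.09 * 6 = 12.54 kJ/kg
Total per kg = 12.54 + 334 = 346.54 kJ/kg
Q = m * total = 5.8 * 346.54
Q = 2009.9 kJ

2009.9


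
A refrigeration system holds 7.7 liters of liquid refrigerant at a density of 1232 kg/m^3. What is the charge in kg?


Charge = V * rho / 1000
Charge = 7.7 * 1232 / 1000
Charge = 9.49 kg

9.49


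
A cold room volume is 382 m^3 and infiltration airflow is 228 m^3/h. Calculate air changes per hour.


ACH = flow / volume
ACH = 228 / 382
ACH = 0.597

0.597


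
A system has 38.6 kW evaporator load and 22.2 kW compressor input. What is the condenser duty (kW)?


Q_cond = Q_evap + W
Q_cond = 38.6 + 22.2
Q_cond = 60.8 kW

60.8


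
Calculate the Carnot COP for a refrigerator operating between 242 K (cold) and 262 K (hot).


dT = 262 - 242 = 20 K
COP_carnot = T_cold / dT = 242 / 20
COP_carnot = 12.1

12.1


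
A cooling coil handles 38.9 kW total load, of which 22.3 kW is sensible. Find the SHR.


SHR = Q_sensible / Q_total
SHR = 22.3 / 38.9
SHR = 0.573

0.573


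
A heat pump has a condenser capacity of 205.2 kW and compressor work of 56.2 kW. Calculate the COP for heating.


COP_hp = Q_cond / W
COP_hp = 205.2 / 56.2
COP_hp = 3.651

3.651


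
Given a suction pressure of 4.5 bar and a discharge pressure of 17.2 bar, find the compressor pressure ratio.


PR = P_high / P_low
PR = 17.2 / 4.5
PR = 3.822

3.822


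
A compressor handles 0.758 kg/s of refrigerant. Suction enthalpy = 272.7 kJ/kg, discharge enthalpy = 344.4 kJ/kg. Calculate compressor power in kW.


dh = 344.4 - 272.7 = 71.7 kJ/kg
W = m_dot * dh = 0.758 * 71.7 = 54.35 kW

54.35


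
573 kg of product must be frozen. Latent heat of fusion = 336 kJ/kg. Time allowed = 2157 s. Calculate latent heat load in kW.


Q_lat = m * h_fg / t
Q_lat = 573 * 336 / 2157
Q_lat = 89.26 kW

89.26


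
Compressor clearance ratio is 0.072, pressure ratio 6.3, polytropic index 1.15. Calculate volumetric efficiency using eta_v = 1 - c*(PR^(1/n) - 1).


PR^(1/n) = 6.3^(1/1.15) = 4.95540025
eta_v = 1 - 0.072 * (4.95540025 - 1)
eta_v = 0.7152

0.7152


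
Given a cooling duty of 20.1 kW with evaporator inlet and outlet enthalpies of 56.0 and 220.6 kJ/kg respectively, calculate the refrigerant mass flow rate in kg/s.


dh = 220.6 - 56.0 = 164.6 kJ/kg
m_dot = Q / dh = 20.1 / 164.6 = 0.1221 kg/s

0.1221


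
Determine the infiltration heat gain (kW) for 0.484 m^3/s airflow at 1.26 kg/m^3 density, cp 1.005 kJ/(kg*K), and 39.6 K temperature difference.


Q = V_dot * rho * cp * dT
Q = 0.484 * 1.26 * 1.005 * 39.6
Q = 24.27 kW

24.27


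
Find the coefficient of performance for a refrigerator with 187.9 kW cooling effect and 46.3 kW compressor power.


COP = Q_evap / W
COP = 187.9 / 46.3
COP = 4.058

4.058


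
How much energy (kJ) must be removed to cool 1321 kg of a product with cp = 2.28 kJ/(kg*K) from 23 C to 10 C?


dT = 23 - (10) = 13 K
Q = m * cp * dT = 1321 * 2.28 * 13
Q = 39154 kJ

39154


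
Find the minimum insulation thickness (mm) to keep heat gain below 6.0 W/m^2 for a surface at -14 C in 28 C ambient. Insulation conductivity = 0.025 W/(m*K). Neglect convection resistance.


dT = 28 - (-14) = 42 K
thickness = k * dT / q_max * 1000
thickness = 0.025 * 42 / 6.0 * 1000
thickness = 175.0 mm

175.0


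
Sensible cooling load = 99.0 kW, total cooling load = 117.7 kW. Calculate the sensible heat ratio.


SHR = Q_sensible / Q_total
SHR = 99.0 / 117.7
SHR = 0.841

0.841


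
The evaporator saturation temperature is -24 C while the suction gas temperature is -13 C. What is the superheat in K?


Superheat = T_suction - T_evap
Superheat = -13 - (-24)
Superheat = 11 K

11


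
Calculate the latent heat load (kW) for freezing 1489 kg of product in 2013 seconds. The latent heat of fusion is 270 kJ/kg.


Q_lat = m * h_fg / t
Q_lat = 1489 * 270 / 2013
Q_lat = 199.72 kW

199.72


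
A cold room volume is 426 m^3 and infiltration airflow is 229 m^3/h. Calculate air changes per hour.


ACH = flow / volume
ACH = 229 / 426
ACH = 0.538

0.538


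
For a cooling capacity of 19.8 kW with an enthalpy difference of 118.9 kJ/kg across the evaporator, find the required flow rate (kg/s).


m_dot = Q / dh
m_dot = 19.8 / 118.9
m_dot = 0.1665 kg/s

0.1665


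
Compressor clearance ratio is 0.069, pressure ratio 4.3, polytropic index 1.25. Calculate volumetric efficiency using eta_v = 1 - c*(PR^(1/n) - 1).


PR^(1/n) = 4.3^(1/1.25) = 3.21199429
eta_v = 1 - 0.069 * (3.21199429 - 1)
eta_v = 0.8474

0.8474


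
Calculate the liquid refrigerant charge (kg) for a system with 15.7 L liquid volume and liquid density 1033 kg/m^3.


Charge = V * rho / 1000
Charge = 15.7 * 1033 / 1000
Charge = 16.22 kg

16.22


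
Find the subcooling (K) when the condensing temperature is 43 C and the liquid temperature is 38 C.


Subcooling = T_cond - T_liquid
Subcooling = 43 - 38
Subcooling = 5 K

5


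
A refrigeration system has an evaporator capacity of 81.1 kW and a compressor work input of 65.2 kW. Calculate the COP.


COP = Q_evap / W
COP = 81.1 / 65.2
COP = 1.244

1.244


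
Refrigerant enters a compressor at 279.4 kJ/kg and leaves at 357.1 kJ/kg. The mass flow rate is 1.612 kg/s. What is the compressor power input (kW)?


dh = 357.1 - 279.4 = 77.7 kJ/kg
W = m_dot * dh = 1.612 * 77.7 = 125.25 kW

125.25


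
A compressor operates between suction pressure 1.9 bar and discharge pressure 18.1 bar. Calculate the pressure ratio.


PR = P_high / P_low
PR = 18.1 / 1.9
PR = 9.526

9.526


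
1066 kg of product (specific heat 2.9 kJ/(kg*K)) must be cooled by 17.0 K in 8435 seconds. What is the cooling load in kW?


Q = m * cp * dT / t
Q = 1066 * 2.9 * 17.0 / 8435
Q = 6.23 kW

6.23


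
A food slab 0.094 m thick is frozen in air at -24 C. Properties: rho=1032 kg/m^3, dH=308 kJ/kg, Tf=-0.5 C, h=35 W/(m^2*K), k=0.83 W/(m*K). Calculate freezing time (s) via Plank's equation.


dT = -0.5 - (-24) = 23.5 K
term1 = a/(2h) = 0.094/(2*35) = 0.001342857143
term2 = a^2/(8k) = 0.094^2/(8*0.83) = 0.001330722892
t = rho*dH*1000/dT * (term1 + term2)
t = 1032*308*1000/23.5 * (0.001342857143 + 0.001330722892)
t = 36162 s

36162


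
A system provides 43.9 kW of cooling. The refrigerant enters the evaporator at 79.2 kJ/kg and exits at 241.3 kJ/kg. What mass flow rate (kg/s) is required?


dh = 241.3 - 79.2 = 162.1 kJ/kg
m_dot = Q / dh = 43.9 / 162.1 = 0.2708 kg/s

0.2708


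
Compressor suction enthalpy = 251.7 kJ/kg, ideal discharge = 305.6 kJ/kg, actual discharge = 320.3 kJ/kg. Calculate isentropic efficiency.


dh_ideal = 305.6 - 251.7 = 53.9 kJ/kg
dh_actual = 320.3 - 251.7 = 68.6 kJ/kg
eta_s = dh_ideal / dh_actual = 53.9 / 68.6
eta_s = 0.7857

0.7857


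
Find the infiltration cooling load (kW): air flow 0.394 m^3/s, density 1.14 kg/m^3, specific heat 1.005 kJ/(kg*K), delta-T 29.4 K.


Q = V_dot * rho * cp * dT
Q = 0.394 * 1.14 * 1.005 * 29.4
Q = 13.271 kW

13.271


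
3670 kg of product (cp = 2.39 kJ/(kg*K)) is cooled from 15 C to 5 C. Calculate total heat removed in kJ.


dT = 15 - (5) = 10 K
Q = m * cp * dT = 3670 * 2.39 * 10
Q = 87713 kJ

87713


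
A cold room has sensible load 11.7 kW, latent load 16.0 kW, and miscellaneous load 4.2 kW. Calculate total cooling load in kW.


Q_total = Q_s + Q_l + Q_misc
Q_total = 11.7 + 16.0 + 4.2
Q_total = 31.9 kW

31.9


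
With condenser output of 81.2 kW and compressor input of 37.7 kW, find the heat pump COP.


COP_hp = Q_cond / W
COP_hp = 81.2 / 37.7
COP_hp = 2.154

2.154


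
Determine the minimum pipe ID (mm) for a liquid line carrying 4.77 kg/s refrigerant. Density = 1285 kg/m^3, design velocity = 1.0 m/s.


A = m_dot / (rho * v) = 4.77 / (1285 * 1.0) = 0.003712062257 m^2
d = sqrt(4*A/pi) * 1000
d = 68.7 mm

68.7


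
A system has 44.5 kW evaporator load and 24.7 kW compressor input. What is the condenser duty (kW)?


Q_cond = Q_evap + W
Q_cond = 44.5 + 24.7
Q_cond = 69.2 kW

69.2


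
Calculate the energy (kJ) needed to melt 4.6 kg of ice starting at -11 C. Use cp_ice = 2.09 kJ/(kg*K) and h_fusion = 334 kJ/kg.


Sensible heat = cp * dT = 2.09 * 11 = 22.99 kJ/kg
Total per kg = 22.99 + 334 = 356.99 kJ/kg
Q = m * total = 4.6 * 356.99
Q = 1642.2 kJ

1642.2


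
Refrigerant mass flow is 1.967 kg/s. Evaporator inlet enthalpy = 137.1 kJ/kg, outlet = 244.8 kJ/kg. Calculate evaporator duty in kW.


dh = 244.8 - 137.1 = 107.7 kJ/kg
Q_evap = m_dot * dh = 1.967 * 107.7
Q_evap = 211.85 kW

211.85


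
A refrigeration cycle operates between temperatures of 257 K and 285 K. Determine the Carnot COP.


dT = 285 - 257 = 28 K
COP_carnot = T_cold / dT = 257 / 28
COP_carnot = 9.179

9.179


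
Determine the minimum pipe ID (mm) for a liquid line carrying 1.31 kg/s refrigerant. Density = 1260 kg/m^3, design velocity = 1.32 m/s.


A = m_dot / (rho * v) = 1.31 / (1260 * 1.32) = 0.0007876382876 m^2
d = sqrt(4*A/pi) * 1000
d = 31.7 mm

31.7


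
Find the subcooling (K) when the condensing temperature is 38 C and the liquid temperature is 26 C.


Subcooling = T_cond - T_liquid
Subcooling = 38 - 26
Subcooling = 12 K

12


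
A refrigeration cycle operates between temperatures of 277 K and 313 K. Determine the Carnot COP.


dT = 313 - 277 = 36 K
COP_carnot = T_cold / dT = 277 / 36
COP_carnot = 7.694

7.694


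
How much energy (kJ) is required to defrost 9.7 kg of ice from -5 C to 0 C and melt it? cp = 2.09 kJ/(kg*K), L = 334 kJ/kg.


Sensible heat = cp * dT = 2.09 * 5 = 10.45 kJ/kg
Total per kg = 10.45 + 334 = 344.45 kJ/kg
Q = m * total = 9.7 * 344.45
Q = 3341.2 kJ

3341.2


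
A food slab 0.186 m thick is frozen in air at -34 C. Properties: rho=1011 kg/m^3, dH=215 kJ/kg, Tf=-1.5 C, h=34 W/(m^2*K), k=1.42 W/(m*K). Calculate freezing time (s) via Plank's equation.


dT = -1.5 - (-34) = 32.5 K
term1 = a/(2h) = 0.186/(2*34) = 0.002735294118
term2 = a^2/(8k) = 0.186^2/(8*1.42) = 0.003045422535
t = rho*dH*1000/dT * (term1 + term2)
t = 1011*215*1000/32.5 * (0.002735294118 + 0.003045422535)
t = 38662 s

38662


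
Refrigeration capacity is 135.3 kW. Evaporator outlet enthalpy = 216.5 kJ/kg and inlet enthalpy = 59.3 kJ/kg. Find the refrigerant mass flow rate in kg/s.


dh = 216.5 - 59.3 = 157.2 kJ/kg
m_dot = Q / dh = 135.3 / 157.2 = 0.8607 kg/s

0.8607


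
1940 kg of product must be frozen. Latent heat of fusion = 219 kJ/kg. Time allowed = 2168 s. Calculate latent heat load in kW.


Q_lat = m * h_fg / t
Q_lat = 1940 * 219 / 2168
Q_lat = 195.97 kW

195.97


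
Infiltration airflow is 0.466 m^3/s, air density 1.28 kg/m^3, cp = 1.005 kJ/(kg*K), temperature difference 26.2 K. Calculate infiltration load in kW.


Q = V_dot * rho * cp * dT
Q = 0.466 * 1.28 * 1.005 * 26.2
Q = 15.706 kW

15.706


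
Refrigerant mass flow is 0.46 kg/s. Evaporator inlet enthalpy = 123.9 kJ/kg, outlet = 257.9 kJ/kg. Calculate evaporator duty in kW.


dh = 257.9 - 123.9 = 134.0 kJ/kg
Q_evap = m_dot * dh = 0.46 * 134.0
Q_evap = 61.64 kW

61.64


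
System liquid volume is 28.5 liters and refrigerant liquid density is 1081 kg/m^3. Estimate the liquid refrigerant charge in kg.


Charge = V * rho / 1000
Charge = 28.5 * 1081 / 1000
Charge = 30.81 kg

30.81


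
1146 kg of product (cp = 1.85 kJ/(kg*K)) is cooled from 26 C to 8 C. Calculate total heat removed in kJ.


dT = 26 - (8) = 18 K
Q = m * cp * dT = 1146 * 1.85 * 18
Q = 38162 kJ

38162


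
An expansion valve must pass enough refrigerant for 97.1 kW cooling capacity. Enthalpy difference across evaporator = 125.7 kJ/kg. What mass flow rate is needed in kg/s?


m_dot = Q / dh
m_dot = 97.1 / 125.7
m_dot = 0.7725 kg/s

0.7725


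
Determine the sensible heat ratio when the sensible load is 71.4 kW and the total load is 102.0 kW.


SHR = Q_sensible / Q_total
SHR = 71.4 / 102.0
SHR = 0.7

0.7


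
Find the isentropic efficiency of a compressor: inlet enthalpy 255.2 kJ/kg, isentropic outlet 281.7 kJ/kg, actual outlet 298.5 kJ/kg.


dh_ideal = 281.7 - 255.2 = 26.5 kJ/kg
dh_actual = 298.5 - 255.2 = 43.3 kJ/kg
eta_s = dh_ideal / dh_actual = 26.5 / 43.3
eta_s = 0.612

0.612


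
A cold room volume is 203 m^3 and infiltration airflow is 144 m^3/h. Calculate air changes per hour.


ACH = flow / volume
ACH = 144 / 203
ACH = 0.709

0.709


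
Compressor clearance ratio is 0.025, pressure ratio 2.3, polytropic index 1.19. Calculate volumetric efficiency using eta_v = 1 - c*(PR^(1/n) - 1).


PR^(1/n) = 2.3^(1/1.19) = 2.01359893
eta_v = 1 - 0.025 * (2.01359893 - 1)
eta_v = 0.9747

0.9747


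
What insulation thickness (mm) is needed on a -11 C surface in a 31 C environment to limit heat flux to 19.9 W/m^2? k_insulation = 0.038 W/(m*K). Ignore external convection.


dT = 31 - (-11) = 42 K
thickness = k * dT / q_max * 1000
thickness = 0.038 * 42 / 19.9 * 1000
thickness = 80.2 mm

80.2


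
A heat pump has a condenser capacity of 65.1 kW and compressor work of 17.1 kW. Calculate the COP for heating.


COP_hp = Q_cond / W
COP_hp = 65.1 / 17.1
COP_hp = 3.807

3.807


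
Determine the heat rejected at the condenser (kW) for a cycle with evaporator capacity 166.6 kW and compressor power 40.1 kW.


Q_cond = Q_evap + W
Q_cond = 166.6 + 40.1
Q_cond = 206.7 kW

206.7


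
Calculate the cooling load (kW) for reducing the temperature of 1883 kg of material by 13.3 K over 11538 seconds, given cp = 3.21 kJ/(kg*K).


Q = m * cp * dT / t
Q = 1883 * 3.21 * 13.3 / 11538
Q = 6.967 kW

6.967


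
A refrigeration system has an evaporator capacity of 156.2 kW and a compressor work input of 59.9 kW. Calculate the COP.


COP = Q_evap / W
COP = 156.2 / 59.9
COP = 2.608

2.608


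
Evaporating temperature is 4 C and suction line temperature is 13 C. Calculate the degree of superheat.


Superheat = T_suction - T_evap
Superheat = 13 - (4)
Superheat = 9 K

9


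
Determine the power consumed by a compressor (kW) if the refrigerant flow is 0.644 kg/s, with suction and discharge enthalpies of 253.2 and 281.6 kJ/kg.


dh = 281.6 - 253.2 = 28.4 kJ/kg
W = m_dot * dh = 0.644 * 28.4 = 18.29 kW

18.29


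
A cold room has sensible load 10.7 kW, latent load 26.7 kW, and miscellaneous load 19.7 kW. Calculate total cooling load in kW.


Q_total = Q_s + Q_l + Q_misc
Q_total = 10.7 + 26.7 + 19.7
Q_total = 57.1 kW

57.1


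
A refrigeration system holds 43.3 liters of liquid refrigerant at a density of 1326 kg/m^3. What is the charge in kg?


Charge = V * rho / 1000
Charge = 43.3 * 1326 / 1000
Charge = 57.42 kg

57.42


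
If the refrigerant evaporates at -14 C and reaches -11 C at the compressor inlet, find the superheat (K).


Superheat = T_suction - T_evap
Superheat = -11 - (-14)
Superheat = 3 K

3


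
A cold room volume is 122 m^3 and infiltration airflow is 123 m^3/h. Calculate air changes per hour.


ACH = flow / volume
ACH = 123 / 122
ACH = 1.008

1.008


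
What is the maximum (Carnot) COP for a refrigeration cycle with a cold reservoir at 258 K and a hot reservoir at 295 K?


dT = 295 - 258 = 37 K
COP_carnot = T_cold / dT = 258 / 37
COP_carnot = 6.973

6.973


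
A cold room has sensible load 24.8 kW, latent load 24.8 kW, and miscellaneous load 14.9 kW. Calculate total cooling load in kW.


Q_total = Q_s + Q_l + Q_misc
Q_total = 24.8 + 24.8 + 14.9
Q_total = 64.5 kW

64.5


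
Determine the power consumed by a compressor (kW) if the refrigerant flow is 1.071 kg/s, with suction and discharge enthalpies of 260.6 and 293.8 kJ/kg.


dh = 293.8 - 260.6 = 33.2 kJ/kg
W = m_dot * dh = 1.071 * 33.2 = 35.56 kW

35.56


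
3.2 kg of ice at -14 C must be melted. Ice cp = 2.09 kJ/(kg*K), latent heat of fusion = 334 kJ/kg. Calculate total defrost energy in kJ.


Sensible heat = cp * dT = 2.09 * 14 = 29.26 kJ/kg
Total per kg = 29.26 + 334 = 363.26 kJ/kg
Q = m * total = 3.2 * 363.26
Q = 1162.4 kJ

1162.4


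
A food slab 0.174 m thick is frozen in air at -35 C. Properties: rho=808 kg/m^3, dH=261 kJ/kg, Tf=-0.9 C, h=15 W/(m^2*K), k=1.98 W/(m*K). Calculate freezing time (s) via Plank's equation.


dT = -0.9 - (-35) = 34.1 K
term1 = a/(2h) = 0.174/(2*15) = 0.0058
term2 = a^2/(8k) = 0.174^2/(8*1.98) = 0.001911363636
t = rho*dH*1000/dT * (term1 + term2)
t = 808*261*1000/34.1 * (0.0058 + 0.001911363636)
t = 47690 s

47690


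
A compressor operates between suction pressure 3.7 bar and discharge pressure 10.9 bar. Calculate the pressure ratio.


PR = P_high / P_low
PR = 10.9 / 3.7
PR = 2.946

2.946


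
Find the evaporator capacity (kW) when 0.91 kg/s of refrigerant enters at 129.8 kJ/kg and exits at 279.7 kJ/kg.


dh = 279.7 - 129.8 = 149.9 kJ/kg
Q_evap = m_dot * dh = 0.91 * 149.9
Q_evap = 136.41 kW

136.41


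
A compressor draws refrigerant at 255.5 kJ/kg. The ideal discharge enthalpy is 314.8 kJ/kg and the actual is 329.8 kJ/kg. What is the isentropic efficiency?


dh_ideal = 314.8 - 255.5 = 59.3 kJ/kg
dh_actual = 329.8 - 255.5 = 74.3 kJ/kg
eta_s = dh_ideal / dh_actual = 59.3 / 74.3
eta_s = 0.7981

0.7981


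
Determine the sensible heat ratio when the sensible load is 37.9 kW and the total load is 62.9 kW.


SHR = Q_sensible / Q_total
SHR = 37.9 / 62.9
SHR = 0.603

0.603


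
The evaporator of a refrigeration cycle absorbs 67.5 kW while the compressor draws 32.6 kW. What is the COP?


COP = Q_evap / W
COP = 67.5 / 32.6
COP = 2.071

2.071


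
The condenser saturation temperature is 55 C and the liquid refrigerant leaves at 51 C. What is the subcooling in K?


Subcooling = T_cond - T_liquid
Subcooling = 55 - 51
Subcooling = 4 K

4


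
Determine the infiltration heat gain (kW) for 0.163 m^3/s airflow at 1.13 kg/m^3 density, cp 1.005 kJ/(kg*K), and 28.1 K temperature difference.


Q = V_dot * rho * cp * dT
Q = 0.163 * 1.13 * 1.005 * 28.1
Q = 5.202 kW

5.202


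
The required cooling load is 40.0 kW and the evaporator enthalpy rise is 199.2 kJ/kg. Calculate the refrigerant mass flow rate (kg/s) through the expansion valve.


m_dot = Q / dh
m_dot = 40.0 / 199.2
m_dot = 0.2008 kg/s

0.2008


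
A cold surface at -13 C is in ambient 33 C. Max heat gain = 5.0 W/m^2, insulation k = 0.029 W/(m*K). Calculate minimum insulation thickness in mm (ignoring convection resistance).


dT = 33 - (-13) = 46 K
thickness = k * dT / q_max * 1000
thickness = 0.029 * 46 / 5.0 * 1000
thickness = 266.8 mm

266.8


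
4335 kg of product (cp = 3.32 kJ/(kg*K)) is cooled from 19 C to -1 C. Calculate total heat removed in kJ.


dT = 19 - (-1) = 20 K
Q = m * cp * dT = 4335 * 3.32 * 20
Q = 287844 kJ

287844


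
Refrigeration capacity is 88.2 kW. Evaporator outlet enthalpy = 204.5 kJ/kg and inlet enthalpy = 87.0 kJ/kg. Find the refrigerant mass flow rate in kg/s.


dh = 204.5 - 87.0 = 117.5 kJ/kg
m_dot = Q / dh = 88.2 / 117.5 = 0.7506 kg/s

0.7506


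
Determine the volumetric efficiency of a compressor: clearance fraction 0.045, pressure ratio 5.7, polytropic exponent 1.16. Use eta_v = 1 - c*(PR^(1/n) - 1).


PR^(1/n) = 5.7^(1/1.16) = 4.48349051
eta_v = 1 - 0.045 * (4.48349051 - 1)
eta_v = 0.8432

0.8432


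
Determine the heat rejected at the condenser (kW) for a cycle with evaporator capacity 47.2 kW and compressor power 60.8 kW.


Q_cond = Q_evap + W
Q_cond = 47.2 + 60.8
Q_cond = 108.0 kW

108.0


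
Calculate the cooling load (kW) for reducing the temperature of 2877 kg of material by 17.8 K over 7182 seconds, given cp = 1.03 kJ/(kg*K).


Q = m * cp * dT / t
Q = 2877 * 1.03 * 17.8 / 7182
Q = 7.344 kW

7.344


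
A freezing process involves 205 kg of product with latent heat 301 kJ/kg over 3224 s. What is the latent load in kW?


Q_lat = m * h_fg / t
Q_lat = 205 * 301 / 3224
Q_lat = 19.14 kW

19.14


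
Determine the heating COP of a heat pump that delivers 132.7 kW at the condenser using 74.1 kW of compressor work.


COP_hp = Q_cond / W
COP_hp = 132.7 / 74.1
COP_hp = 1.791

1.791


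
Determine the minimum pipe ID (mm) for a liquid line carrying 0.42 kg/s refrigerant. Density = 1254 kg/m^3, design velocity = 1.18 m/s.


A = m_dot / (rho * v) = 0.42 / (1254 * 1.18) = 0.0002838374828 m^2
d = sqrt(4*A/pi) * 1000
d = 19.0 mm

19.0


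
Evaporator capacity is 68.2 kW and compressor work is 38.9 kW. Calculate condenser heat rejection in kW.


Q_cond = Q_evap + W
Q_cond = 68.2 + 38.9
Q_cond = 107.1 kW

107.1


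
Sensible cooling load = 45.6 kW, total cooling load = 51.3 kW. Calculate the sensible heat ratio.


SHR = Q_sensible / Q_total
SHR = 45.6 / 51.3
SHR = 0.889

0.889


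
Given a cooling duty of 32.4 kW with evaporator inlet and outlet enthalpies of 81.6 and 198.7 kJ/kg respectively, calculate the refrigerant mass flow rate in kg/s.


dh = 198.7 - 81.6 = 117.1 kJ/kg
m_dot = Q / dh = 32.4 / 117.1 = 0.2767 kg/s

0.2767


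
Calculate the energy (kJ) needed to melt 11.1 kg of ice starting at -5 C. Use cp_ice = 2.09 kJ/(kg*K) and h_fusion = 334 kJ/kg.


Sensible heat = cp * dT = 2.09 * 5 = 10.45 kJ/kg
Total per kg = 10.45 + 334 = 344.45 kJ/kg
Q = m * total = 11.1 * 344.45
Q = 3823.4 kJ

3823.4


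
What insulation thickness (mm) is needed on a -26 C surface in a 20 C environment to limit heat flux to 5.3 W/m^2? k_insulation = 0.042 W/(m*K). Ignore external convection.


dT = 20 - (-26) = 46 K
thickness = k * dT / q_max * 1000
thickness = 0.042 * 46 / 5.3 * 1000
thickness = 364.5 mm

364.5


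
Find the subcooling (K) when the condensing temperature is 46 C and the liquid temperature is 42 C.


Subcooling = T_cond - T_liquid
Subcooling = 46 - 42
Subcooling = 4 K

4


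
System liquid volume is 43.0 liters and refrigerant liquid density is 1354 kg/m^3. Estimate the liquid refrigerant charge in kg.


Charge = V * rho / 1000
Charge = 43.0 * 1354 / 1000
Charge = 58.22 kg

58.22


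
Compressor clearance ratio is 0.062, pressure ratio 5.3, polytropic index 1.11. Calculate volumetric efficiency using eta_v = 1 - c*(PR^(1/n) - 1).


PR^(1/n) = 5.3^(1/1.11) = 4.49263135
eta_v = 1 - 0.062 * (4.49263135 - 1)
eta_v = 0.7835

0.7835


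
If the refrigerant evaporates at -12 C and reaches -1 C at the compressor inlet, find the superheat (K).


Superheat = T_suction - T_evap
Superheat = -1 - (-12)
Superheat = 11 K

11


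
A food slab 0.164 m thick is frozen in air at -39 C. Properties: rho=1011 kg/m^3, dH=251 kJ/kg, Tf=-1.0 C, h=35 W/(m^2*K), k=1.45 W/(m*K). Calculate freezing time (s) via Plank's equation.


dT = -1.0 - (-39) = 38.0 K
term1 = a/(2h) = 0.164/(2*35) = 0.002342857143
term2 = a^2/(8k) = 0.164^2/(8*1.45) = 0.00231862069
t = rho*dH*1000/dT * (term1 + term2)
t = 1011*251*1000/38.0 * (0.002342857143 + 0.00231862069)
t = 31129 s

31129


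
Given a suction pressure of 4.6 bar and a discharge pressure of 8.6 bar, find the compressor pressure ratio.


PR = P_high / P_low
PR = 8.6 / 4.6
PR = 1.87

1.87


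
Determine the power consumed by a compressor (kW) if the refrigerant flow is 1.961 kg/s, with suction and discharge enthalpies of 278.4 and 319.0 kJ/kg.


dh = 319.0 - 278.4 = 40.6 kJ/kg
W = m_dot * dh = 1.961 * 40.6 = 79.62 kW

79.62


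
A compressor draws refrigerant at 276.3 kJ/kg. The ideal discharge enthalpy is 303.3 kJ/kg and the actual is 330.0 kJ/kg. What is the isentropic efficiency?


dh_ideal = 303.3 - 276.3 = 27.0 kJ/kg
dh_actual = 330.0 - 276.3 = 53.7 kJ/kg
eta_s = dh_ideal / dh_actual = 27.0 / 53.7
eta_s = 0.5028

0.5028


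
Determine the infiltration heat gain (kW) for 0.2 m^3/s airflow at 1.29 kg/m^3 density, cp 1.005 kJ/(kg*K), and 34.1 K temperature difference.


Q = V_dot * rho * cp * dT
Q = 0.2 * 1.29 * 1.005 * 34.1
Q = 8.842 kW

8.842


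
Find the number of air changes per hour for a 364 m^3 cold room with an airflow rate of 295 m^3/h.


ACH = flow / volume
ACH = 295 / 364
ACH = 0.81

0.81


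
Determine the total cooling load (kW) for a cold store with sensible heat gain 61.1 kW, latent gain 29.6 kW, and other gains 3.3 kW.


Q_total = Q_s + Q_l + Q_misc
Q_total = 61.1 + 29.6 + 3.3
Q_total = 94.0 kW

94.0


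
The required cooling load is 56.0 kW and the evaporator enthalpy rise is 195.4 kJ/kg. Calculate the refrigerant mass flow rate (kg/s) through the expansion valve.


m_dot = Q / dh
m_dot = 56.0 / 195.4
m_dot = 0.2866 kg/s

0.2866


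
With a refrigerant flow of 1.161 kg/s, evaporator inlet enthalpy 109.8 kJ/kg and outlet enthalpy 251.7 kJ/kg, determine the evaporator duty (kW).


dh = 251.7 - 109.8 = 141.9 kJ/kg
Q_evap = m_dot * dh = 1.161 * 141.9
Q_evap = 164.75 kW

164.75


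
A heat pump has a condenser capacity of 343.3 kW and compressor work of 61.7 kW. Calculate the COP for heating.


COP_hp = Q_cond / W
COP_hp = 343.3 / 61.7
COP_hp = 5.564

5.564


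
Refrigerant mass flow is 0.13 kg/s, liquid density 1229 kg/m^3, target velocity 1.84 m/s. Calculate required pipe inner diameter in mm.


A = m_dot / (rho * v) = 0.13 / (1229 * 1.84) = 0.00005748752963 m^2
d = sqrt(4*A/pi) * 1000
d = 8.6 mm

8.6


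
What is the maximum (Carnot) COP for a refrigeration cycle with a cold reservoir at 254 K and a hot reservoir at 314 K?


dT = 314 - 254 = 60 K
COP_carnot = T_cold / dT = 254 / 60
COP_carnot = 4.233

4.233


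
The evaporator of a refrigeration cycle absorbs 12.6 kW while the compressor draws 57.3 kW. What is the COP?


COP = Q_evap / W
COP = 12.6 / 57.3
COP = 0.22

0.22


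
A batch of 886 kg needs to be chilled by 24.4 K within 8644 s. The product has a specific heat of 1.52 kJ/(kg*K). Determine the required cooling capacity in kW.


Q = m * cp * dT / t
Q = 886 * 1.52 * 24.4 / 8644
Q = 3.801 kW

3.801


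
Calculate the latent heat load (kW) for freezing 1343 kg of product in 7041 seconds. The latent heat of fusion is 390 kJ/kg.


Q_lat = m * h_fg / t
Q_lat = 1343 * 390 / 7041
Q_lat = 74.39 kW

74.39


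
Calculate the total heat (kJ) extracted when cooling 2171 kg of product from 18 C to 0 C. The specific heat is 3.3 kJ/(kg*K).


dT = 18 - (0) = 18 K
Q = m * cp * dT = 2171 * 3.3 * 18
Q = 128957 kJ

128957


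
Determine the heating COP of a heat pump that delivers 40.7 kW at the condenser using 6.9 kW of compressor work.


COP_hp = Q_cond / W
COP_hp = 40.7 / 6.9
COP_hp = 5.899

5.899


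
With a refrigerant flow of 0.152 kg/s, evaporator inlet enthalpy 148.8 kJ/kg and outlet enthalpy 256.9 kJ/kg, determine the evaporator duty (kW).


dh = 256.9 - 148.8 = 108.1 kJ/kg
Q_evap = m_dot * dh = 0.152 * 108.1
Q_evap = 16.43 kW

16.43


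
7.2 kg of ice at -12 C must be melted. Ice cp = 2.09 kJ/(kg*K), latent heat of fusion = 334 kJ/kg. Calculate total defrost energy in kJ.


Sensible heat = cp * dT = 2.09 * 12 = 25.08 kJ/kg
Total per kg = 25.08 + 334 = 359.08 kJ/kg
Q = m * total = 7.2 * 359.08
Q = 2585.4 kJ

2585.4


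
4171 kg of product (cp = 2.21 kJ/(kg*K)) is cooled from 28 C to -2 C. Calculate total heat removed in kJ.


dT = 28 - (-2) = 30 K
Q = m * cp * dT = 4171 * 2.21 * 30
Q = 276537 kJ

276537


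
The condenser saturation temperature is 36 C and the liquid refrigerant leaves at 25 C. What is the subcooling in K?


Subcooling = T_cond - T_liquid
Subcooling = 36 - 25
Subcooling = 11 K

11


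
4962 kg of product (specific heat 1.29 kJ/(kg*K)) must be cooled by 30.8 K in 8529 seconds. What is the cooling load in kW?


Q = m * cp * dT / t
Q = 4962 * 1.29 * 30.8 / 8529
Q = 23.115 kW

23.115


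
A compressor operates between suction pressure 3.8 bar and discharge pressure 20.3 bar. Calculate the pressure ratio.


PR = P_high / P_low
PR = 20.3 / 3.8
PR = 5.342

5.342


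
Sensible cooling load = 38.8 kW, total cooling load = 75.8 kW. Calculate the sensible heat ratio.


SHR = Q_sensible / Q_total
SHR = 38.8 / 75.8
SHR = 0.512

0.512


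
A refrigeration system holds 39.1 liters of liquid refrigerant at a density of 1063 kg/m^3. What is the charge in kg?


Charge = V * rho / 1000
Charge = 39.1 * 1063 / 1000
Charge = 41.56 kg

41.56


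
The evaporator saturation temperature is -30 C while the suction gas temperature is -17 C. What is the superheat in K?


Superheat = T_suction - T_evap
Superheat = -17 - (-30)
Superheat = 13 K

13


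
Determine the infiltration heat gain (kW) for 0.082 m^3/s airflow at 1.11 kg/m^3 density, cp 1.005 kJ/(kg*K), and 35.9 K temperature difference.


Q = V_dot * rho * cp * dT
Q = 0.082 * 1.11 * 1.005 * 35.9
Q = 3.284 kW

3.284


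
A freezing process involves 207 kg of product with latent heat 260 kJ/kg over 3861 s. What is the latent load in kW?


Q_lat = m * h_fg / t
Q_lat = 207 * 260 / 3861
Q_lat = 13.94 kW

13.94


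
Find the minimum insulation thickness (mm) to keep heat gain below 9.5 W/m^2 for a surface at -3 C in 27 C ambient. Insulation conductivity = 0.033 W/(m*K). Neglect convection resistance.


dT = 27 - (-3) = 30 K
thickness = k * dT / q_max * 1000
thickness = 0.033 * 30 / 9.5 * 1000
thickness = 104.2 mm

104.2


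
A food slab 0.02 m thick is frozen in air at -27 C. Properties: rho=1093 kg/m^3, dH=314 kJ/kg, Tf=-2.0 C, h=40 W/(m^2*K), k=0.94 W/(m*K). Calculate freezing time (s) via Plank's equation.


dT = -2.0 - (-27) = 25.0 K
term1 = a/(2h) = 0.02/(2*40) = 0.00025
term2 = a^2/(8k) = 0.02^2/(8*0.94) = 0.00005319148936
t = rho*dH*1000/dT * (term1 + term2)
t = 1093*314*1000/25.0 * (0.00025 + 0.00005319148936)
t = 4162 s

4162


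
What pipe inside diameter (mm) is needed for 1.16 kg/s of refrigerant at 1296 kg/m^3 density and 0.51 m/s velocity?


A = m_dot / (rho * v) = 1.16 / (1296 * 0.51) = 0.001755022997 m^2
d = sqrt(4*A/pi) * 1000
d = 47.3 mm

47.3


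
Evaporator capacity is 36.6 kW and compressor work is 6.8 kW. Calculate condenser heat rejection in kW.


Q_cond = Q_evap + W
Q_cond = 36.6 + 6.8
Q_cond = 43.4 kW

43.4


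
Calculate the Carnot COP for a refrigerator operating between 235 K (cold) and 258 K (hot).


dT = 258 - 235 = 23 K
COP_carnot = T_cold / dT = 235 / 23
COP_carnot = 10.217

10.217


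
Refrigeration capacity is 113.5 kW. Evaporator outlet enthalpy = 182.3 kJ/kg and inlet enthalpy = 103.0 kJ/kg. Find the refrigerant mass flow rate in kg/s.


dh = 182.3 - 103.0 = 79.3 kJ/kg
m_dot = Q / dh = 113.5 / 79.3 = 1.4313 kg/s

1.4313


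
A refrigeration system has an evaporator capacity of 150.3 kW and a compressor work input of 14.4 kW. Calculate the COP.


COP = Q_evap / W
COP = 150.3 / 14.4
COP = 10.438

10.438


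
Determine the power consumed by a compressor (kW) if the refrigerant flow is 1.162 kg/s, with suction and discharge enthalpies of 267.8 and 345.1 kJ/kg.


dh = 345.1 - 267.8 = 77.3 kJ/kg
W = m_dot * dh = 1.162 * 77.3 = 89.82 kW

89.82


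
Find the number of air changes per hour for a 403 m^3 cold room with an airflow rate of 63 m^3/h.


ACH = flow / volume
ACH = 63 / 403
ACH = 0.156

0.156


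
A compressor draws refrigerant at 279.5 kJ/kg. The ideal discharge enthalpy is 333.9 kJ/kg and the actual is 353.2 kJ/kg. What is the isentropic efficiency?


dh_ideal = 333.9 - 279.5 = 54.4 kJ/kg
dh_actual = 353.2 - 279.5 = 73.7 kJ/kg
eta_s = dh_ideal / dh_actual = 54.4 / 73.7
eta_s = 0.7381

0.7381


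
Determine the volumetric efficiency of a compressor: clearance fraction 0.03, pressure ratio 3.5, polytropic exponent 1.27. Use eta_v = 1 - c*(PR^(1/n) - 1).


PR^(1/n) = 3.5^(1/1.27) = 2.68163728
eta_v = 1 - 0.03 * (2.68163728 - 1)
eta_v = 0.9496

0.9496


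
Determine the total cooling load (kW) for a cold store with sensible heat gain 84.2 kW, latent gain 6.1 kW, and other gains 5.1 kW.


Q_total = Q_s + Q_l + Q_misc
Q_total = 84.2 + 6.1 + 5.1
Q_total = 95.4 kW

95.4


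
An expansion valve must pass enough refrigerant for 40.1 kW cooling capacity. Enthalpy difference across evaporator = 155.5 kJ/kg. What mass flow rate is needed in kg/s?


m_dot = Q / dh
m_dot = 40.1 / 155.5
m_dot = 0.2579 kg/s

0.2579


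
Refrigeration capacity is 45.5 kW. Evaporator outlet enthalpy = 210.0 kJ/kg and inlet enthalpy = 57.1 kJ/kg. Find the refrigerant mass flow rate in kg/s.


dh = 210.0 - 57.1 = 152.9 kJ/kg
m_dot = Q / dh = 45.5 / 152.9 = 0.2976 kg/s

0.2976


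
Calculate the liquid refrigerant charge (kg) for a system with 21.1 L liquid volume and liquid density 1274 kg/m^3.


Charge = V * rho / 1000
Charge = 21.1 * 1274 / 1000
Charge = 26.88 kg

26.88


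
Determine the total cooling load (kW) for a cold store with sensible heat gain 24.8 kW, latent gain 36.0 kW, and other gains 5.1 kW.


Q_total = Q_s + Q_l + Q_misc
Q_total = 24.8 + 36.0 + 5.1
Q_total = 65.9 kW

65.9
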